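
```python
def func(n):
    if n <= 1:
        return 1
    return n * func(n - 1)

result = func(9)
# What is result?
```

func(9) = 9 * 8 * 7 * 6 * 5 * 4 * 3 * 2 * 1 = 362880

Answer: 362880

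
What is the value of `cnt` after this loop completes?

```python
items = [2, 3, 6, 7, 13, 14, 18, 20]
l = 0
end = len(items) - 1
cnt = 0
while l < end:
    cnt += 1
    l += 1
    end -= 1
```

Iterations until pointers meet (list length 8)
`cnt` takes the values: 0 → 1 → 2 → 3 → 4

Answer: 4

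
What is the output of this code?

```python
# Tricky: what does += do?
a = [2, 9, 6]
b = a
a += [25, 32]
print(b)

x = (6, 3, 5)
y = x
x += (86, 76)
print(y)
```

Key concept: += behavior differs for mutable vs immutable.
Step by step:
`a = [2, 9, 6]` → a = [2, 9, 6]
`b = a` → b = [2, 9, 6] (same object as a)
`a += [25, 32]` → a = [2, 9, 6, 25, 32] (same object as b); b = [2, 9, 6, 25, 32] (same object as a)
`print(b)` → prints [2, 9, 6, 25, 32]
`x = (6, 3, 5)` → x = (6, 3, 5)
`y = x` → y = (6, 3, 5)
`x += (86, 76)` → x = (6, 3, 5, 86, 76)
`print(y)` → prints (6, 3, 5)

Answer:
[2, 9, 6, 25, 32]
(6, 3, 5)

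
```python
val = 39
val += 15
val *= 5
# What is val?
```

Trace:
`val = 39` → val = 39
`val += 15` → val = 54
`val *= 5` → val = 270
So val = 270

Answer: 270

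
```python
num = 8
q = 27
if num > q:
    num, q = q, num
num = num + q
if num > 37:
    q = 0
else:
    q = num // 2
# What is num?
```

Trace:
`num = 8` → num = 8
`q = 27` → q = 27
`if num > q: ...` → num > q is False → no variable changes
`num = num + q` → num = 35
`if num > 37: ...` → num > 37 is False, take else branch → q = 17
So num = 35

Answer: 35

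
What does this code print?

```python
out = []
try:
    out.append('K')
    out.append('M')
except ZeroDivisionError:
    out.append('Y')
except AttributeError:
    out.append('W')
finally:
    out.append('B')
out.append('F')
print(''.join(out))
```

Execution trace: 'K' (try body) → 'M' (try body, no exception) → 'B' (finally) → 'F' (after the try/except). Output: KMBF

Answer: KMBF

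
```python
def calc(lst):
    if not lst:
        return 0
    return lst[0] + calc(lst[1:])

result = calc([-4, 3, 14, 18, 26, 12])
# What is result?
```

(-4) + 3 + 14 + 18 + 26 + 12 + 0 = 69

Answer: 69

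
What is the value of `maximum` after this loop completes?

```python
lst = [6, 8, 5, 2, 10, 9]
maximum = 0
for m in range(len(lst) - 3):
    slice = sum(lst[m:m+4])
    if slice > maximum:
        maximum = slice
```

Max sum of 4-element window in [6, 8, 5, 2, 10, 9]
`maximum` takes the values: 0 → 21 → 25 → 26

Answer: 26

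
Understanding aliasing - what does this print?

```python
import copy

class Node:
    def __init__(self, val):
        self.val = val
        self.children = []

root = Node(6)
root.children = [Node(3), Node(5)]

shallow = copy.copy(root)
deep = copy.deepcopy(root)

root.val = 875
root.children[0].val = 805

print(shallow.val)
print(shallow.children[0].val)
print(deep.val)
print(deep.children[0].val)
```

Key concept: deep copy with custom objects.
Step by step:
`root = Node(6)` → root = Node(val=6, children=[])
`root.children = [Node(3), Node(5)]` → root = Node(val=6, children=[Node(val=3, children=[]), Node(val=5, children=[])])
`shallow = copy.copy(root)` → shallow = Node(val=6, children=[Node(val=3, children=[]), Node(val=5, children=[])])
`deep = copy.deepcopy(root)` → deep = Node(val=6, children=[Node(val=3, children=[]), Node(val=5, children=[])])
`root.val = 875` → root = Node(val=875, children=[Node(val=3, children=[]), Node(val=5, children=[])])
`root.children[0].val = 805` → root = Node(val=875, children=[Node(val=805, children=[]), Node(val=5, children=[])]); shallow = Node(val=6, children=[Node(val=805, children=[]), Node(val=5, children=[])])
`print(shallow.val)` → prints 6
`print(shallow.children[0].val)` → prints 805
`print(deep.val)` → prints 6
`print(deep.children[0].val)` → prints 3

Answer:
6
805
6
3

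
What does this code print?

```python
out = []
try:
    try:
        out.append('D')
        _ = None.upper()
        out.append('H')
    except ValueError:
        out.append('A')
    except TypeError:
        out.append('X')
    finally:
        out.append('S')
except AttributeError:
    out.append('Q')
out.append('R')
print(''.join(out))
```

Execution trace: 'D' (try body) → 'S' (finally) → 'Q' (outer except AttributeError) → 'R' (after the try/except). Output: DSQR

Answer: DSQR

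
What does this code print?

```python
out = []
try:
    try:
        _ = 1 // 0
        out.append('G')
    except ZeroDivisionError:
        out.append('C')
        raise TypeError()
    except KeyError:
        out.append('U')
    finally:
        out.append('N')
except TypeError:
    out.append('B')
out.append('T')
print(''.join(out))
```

Execution trace: 'C' (inner except ZeroDivisionError) → 'N' (inner finally) → 'B' (outer except TypeError) → 'T' (after the try/except). Output: CNBT

Answer: CNBT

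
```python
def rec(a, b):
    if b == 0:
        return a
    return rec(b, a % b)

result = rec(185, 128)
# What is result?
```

rec(185, 128) -> rec(128, 57) -> rec(57, 14) -> rec(14, 1) -> rec(1, 0) -> 1

Answer: 1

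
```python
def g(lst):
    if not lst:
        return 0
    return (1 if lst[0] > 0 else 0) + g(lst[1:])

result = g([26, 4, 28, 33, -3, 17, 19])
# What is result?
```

Count of positive elements in [26, 4, 28, 33, -3, 17, 19] = 6

Answer: 6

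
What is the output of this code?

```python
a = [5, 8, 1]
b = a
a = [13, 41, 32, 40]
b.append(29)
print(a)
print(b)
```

Key concept: rebinding vs mutation: a is rebound to a new list, b still points at the original.
Step by step:
`a = [5, 8, 1]` → a = [5, 8, 1]
`b = a` → b = [5, 8, 1] (same object as a)
`a = [13, 41, 32, 40]` → a = [13, 41, 32, 40]
`b.append(29)` → b = [5, 8, 1, 29]
`print(a)` → prints [13, 41, 32, 40]
`print(b)` → prints [5, 8, 1, 29]

Answer:
[13, 41, 32, 40]
[5, 8, 1, 29]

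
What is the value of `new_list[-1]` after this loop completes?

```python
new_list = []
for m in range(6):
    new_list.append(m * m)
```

Last element of squares 0 to 5
`new_list` takes the values: [] → [0] → [0, 1] → [0, 1, 4] → [0, 1, 4, 9] → [0, 1, 4, 9, 16] → [0, 1, 4, 9, 16, 25]
So `new_list[-1]` = 25

Answer: 25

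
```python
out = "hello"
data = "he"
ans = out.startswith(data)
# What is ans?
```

Trace:
`out = "hello"` → out = 'hello'
`data = "he"` → data = 'he'
`ans = out.startswith(data)` → ans = True
So ans = True

Answer: True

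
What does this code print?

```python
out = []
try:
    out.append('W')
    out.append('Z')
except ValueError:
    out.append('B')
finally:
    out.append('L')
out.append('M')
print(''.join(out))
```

Execution trace: 'W' (try body) → 'Z' (try body, no exception) → 'L' (finally) → 'M' (after the try/except). Output: WZLM

Answer: WZLM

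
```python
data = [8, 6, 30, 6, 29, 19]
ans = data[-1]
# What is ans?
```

Trace:
`data = [8, 6, 30, 6, 29, 19]` → data = [8, 6, 30, 6, 29, 19]
`ans = data[-1]` → ans = 19
So ans = 19

Answer: 19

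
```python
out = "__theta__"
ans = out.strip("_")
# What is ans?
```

Trace:
`out = "__theta__"` → out = '__theta__'
`ans = out.strip("_")` → ans = 'theta'
So ans = 'theta'

Answer: 'theta'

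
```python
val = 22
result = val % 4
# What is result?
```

Trace:
`val = 22` → val = 22
`result = val % 4` → result = 2
So result = 2

Answer: 2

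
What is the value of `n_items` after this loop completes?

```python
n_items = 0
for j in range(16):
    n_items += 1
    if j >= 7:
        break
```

Loop breaks when j reaches 7, n_items is 8
`n_items` takes the values: 0 → 1 → 2 → 3 → 4 → 5 → 6 → 7 → 8

Answer: 8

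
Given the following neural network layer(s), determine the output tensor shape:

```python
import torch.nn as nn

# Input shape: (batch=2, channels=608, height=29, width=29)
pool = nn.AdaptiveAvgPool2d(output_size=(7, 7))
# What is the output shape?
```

Input: (2, 608, 29, 29) -> Output: (2, 608, 7, 7)

Answer: (2, 608, 7, 7)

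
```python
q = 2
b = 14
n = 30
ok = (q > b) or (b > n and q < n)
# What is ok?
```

Trace:
`q = 2` → q = 2
`b = 14` → b = 14
`n = 30` → n = 30
`ok = (q > b) or (b > n and q < n)` → ok = False
So ok = False

Answer: False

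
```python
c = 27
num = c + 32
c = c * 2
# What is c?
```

Trace:
`c = 27` → c = 27
`num = c + 32` → num = 59
`c = c * 2` → c = 54
So c = 54

Answer: 54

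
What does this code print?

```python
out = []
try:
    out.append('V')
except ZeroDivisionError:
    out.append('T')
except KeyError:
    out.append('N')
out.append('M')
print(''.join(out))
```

Execution trace: 'V' (try body, no exception) → 'M' (after the try/except). Output: VM

Answer: VM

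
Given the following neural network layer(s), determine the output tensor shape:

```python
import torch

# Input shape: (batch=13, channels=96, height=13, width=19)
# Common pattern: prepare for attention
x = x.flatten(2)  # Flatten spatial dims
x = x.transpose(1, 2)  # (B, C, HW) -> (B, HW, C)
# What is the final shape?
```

Input: (13, 96, 13, 19) -> after flatten(2): (13, 96, 247) -> Output: (13, 247, 96)

Answer: (13, 247, 96)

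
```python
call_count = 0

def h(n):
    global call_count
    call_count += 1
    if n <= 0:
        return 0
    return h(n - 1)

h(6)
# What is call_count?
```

Linear recursion stepping by 1: 7 calls from n=6 down to ≤0.

Answer: 7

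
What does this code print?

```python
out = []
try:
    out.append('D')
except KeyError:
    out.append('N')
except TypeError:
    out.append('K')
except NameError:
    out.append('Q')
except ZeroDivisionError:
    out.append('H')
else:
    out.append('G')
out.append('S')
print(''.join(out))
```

Execution trace: 'D' (try body, no exception) → 'G' (else) → 'S' (after the try/except). Output: DGS

Answer: DGS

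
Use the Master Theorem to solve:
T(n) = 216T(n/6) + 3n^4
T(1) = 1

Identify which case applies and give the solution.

a=216, b=6, f(n)=3n^4. log_6(216) = 3. Since c=4 > 3 and the regularity condition holds (216(n/6)^4 = (216/6^4)n^4 with 216/6^4 < 1), Case 3 applies: T(n) = Θ(f(n)) = O(n^4).

Answer: O(n^4) - Case 3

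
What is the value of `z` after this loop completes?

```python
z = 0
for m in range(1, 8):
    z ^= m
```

XOR of 1 to 7
`z` takes the values: 0 → 1 → 3 → 0 → 4 → 1 → 7 → 0

Answer: 0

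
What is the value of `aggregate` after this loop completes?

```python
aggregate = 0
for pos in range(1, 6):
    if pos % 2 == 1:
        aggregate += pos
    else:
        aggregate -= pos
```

Add odd, subtract even
`aggregate` takes the values: 0 → 1 → -1 → 2 → -2 → 3

Answer: 3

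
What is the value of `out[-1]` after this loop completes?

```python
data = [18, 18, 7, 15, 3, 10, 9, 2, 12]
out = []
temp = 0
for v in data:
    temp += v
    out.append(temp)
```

Cumulative sum ends at 94
`out` takes the values: [] → [18] → [18, 36] → [18, 36, 43] → [18, 36, 43, 58] → [18, 36, 43, 58, 61] → [18, 36, 43, 58, 61, 71] → [18, 36, 43, 58, 61, 71, 80] → [18, 36, 43, 58, 61, 71, 80, 82] → [18, 36, 43, 58, 61, 71, 80, 82, 94]
So `out[-1]` = 94

Answer: 94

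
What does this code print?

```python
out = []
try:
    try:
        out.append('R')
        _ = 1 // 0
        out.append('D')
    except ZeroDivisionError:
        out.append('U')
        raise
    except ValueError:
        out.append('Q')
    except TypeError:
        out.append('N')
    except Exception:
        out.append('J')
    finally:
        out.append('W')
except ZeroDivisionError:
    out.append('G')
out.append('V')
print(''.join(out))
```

Execution trace: 'R' (inner try body) → 'U' (inner except ZeroDivisionError) → 'W' (inner finally) → 'G' (outer except ZeroDivisionError) → 'V' (after the try/except). Output: RUWGV

Answer: RUWGV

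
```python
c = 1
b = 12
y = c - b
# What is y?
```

Trace:
`c = 1` → c = 1
`b = 12` → b = 12
`y = c - b` → y = -11
So y = -11

Answer: -11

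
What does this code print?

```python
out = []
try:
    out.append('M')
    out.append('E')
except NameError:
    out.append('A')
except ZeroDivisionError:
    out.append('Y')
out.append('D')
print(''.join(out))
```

Execution trace: 'M' (try body) → 'E' (try body, no exception) → 'D' (after the try/except). Output: MED

Answer: MED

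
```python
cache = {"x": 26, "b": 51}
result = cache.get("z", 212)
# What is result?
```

Trace:
`cache = {"x": 26, "b": 51}` → cache = {'x': 26, 'b': 51}
`result = cache.get("z", 212)` → result = 212
So result = 212

Answer: 212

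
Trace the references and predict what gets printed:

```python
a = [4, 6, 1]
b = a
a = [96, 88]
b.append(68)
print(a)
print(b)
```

Key concept: rebinding vs mutation: a is rebound to a new list, b still points at the original.
Step by step:
`a = [4, 6, 1]` → a = [4, 6, 1]
`b = a` → b = [4, 6, 1] (same object as a)
`a = [96, 88]` → a = [96, 88]
`b.append(68)` → b = [4, 6, 1, 68]
`print(a)` → prints [96, 88]
`print(b)` → prints [4, 6, 1, 68]

Answer:
[96, 88]
[4, 6, 1, 68]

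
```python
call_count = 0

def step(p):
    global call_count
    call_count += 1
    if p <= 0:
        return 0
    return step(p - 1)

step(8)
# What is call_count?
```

Linear recursion stepping by 1: 9 calls from p=8 down to ≤0.

Answer: 9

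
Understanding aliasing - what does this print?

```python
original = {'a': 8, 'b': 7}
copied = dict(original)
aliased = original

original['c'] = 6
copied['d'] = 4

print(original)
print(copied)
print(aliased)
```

Key concept: dict() creates copy, assignment creates alias.
Step by step:
`original = {'a': 8, 'b': 7}` → original = {'a': 8, 'b': 7}
`copied = dict(original)` → copied = {'a': 8, 'b': 7}
`aliased = original` → aliased = {'a': 8, 'b': 7} (same object as original)
`original['c'] = 6` → original = {'a': 8, 'b': 7, 'c': 6} (same object as aliased); aliased = {'a': 8, 'b': 7, 'c': 6} (same object as original)
`copied['d'] = 4` → copied = {'a': 8, 'b': 7, 'd': 4}
`print(original)` → prints {'a': 8, 'b': 7, 'c': 6}
`print(copied)` → prints {'a': 8, 'b': 7, 'd': 4}
`print(aliased)` → prints {'a': 8, 'b': 7, 'c': 6}

Answer:
{'a': 8, 'b': 7, 'c': 6}
{'a': 8, 'b': 7, 'd': 4}
{'a': 8, 'b': 7, 'c': 6}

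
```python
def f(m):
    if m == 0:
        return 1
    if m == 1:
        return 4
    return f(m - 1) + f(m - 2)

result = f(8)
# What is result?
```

Build up from base cases: f(0)=1, f(1)=4, f(2)=5, f(3)=9, f(4)=14, f(5)=23, f(6)=37, ..., f(8)=97

Answer: 97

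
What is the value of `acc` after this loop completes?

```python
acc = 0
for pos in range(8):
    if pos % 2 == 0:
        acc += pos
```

Sum of even numbers 0 to 7
`acc` takes the values: 0 → 2 → 6 → 12

Answer: 12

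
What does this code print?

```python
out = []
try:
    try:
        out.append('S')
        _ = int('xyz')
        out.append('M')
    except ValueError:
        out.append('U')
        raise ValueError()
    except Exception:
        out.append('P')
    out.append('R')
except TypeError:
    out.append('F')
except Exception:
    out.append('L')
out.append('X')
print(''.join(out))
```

Execution trace: 'S' (inner try body) → 'U' (inner except ValueError) → 'L' (except Exception) → 'X' (after the try/except). Output: SULX

Answer: SULX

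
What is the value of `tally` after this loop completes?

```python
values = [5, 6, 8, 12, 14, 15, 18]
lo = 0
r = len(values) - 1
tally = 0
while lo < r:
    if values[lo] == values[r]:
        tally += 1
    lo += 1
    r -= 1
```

Count matching pairs from ends
`tally` takes the values: 0

Answer: 0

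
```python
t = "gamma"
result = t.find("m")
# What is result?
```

Trace:
`t = "gamma"` → t = 'gamma'
`result = t.find("m")` → result = 2
So result = 2

Answer: 2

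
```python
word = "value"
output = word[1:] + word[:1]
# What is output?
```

Trace:
`word = "value"` → word = 'value'
`output = word[1:] + word[:1]` → output = 'aluev'
So output = 'aluev'

Answer: 'aluev'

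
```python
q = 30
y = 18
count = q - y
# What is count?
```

Trace:
`q = 30` → q = 30
`y = 18` → y = 18
`count = q - y` → count = 12
So count = 12

Answer: 12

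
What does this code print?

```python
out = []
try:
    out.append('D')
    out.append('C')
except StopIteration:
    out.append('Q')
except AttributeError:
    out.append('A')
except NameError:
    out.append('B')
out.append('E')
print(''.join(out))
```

Execution trace: 'D' (try body) → 'C' (try body, no exception) → 'E' (after the try/except). Output: DCE

Answer: DCE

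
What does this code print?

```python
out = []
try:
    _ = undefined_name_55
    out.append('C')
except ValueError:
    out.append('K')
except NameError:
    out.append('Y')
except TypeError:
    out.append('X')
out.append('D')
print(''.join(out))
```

Execution trace: 'Y' (except NameError) → 'D' (after the try/except). Output: YD

Answer: YD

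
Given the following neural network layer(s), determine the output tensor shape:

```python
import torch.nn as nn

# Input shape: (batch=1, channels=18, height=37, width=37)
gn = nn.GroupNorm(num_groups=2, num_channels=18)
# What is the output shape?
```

Input: (1, 18, 37, 37) -> Output: (1, 18, 37, 37)

Answer: (1, 18, 37, 37)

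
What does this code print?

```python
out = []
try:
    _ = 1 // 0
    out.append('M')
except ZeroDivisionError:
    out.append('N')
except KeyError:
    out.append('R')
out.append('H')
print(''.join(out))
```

Execution trace: 'N' (except ZeroDivisionError) → 'H' (after the try/except). Output: NH

Answer: NH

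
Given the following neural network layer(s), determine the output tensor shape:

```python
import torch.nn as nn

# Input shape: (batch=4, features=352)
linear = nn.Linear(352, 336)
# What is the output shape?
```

Input: (4, 352) -> Output: (4, 336)

Answer: (4, 336)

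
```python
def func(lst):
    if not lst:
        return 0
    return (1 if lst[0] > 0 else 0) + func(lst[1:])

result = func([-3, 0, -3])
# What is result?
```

Count of positive elements in [-3, 0, -3] = 0

Answer: 0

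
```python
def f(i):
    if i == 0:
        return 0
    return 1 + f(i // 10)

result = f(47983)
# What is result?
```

Count of digits of 47983: 5

Answer: 5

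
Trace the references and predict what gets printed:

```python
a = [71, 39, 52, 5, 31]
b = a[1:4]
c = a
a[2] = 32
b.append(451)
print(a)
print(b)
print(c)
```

Key concept: slice vs alias.
Step by step:
`a = [71, 39, 52, 5, 31]` → a = [71, 39, 52, 5, 31]
`b = a[1:4]` → b = [39, 52, 5]
`c = a` → c = [71, 39, 52, 5, 31] (same object as a)
`a[2] = 32` → a = [71, 39, 32, 5, 31] (same object as c); c = [71, 39, 32, 5, 31] (same object as a)
`b.append(451)` → b = [39, 52, 5, 451]
`print(a)` → prints [71, 39, 32, 5, 31]
`print(b)` → prints [39, 52, 5, 451]
`print(c)` → prints [71, 39, 32, 5, 31]

Answer:
[71, 39, 32, 5, 31]
[39, 52, 5, 451]
[71, 39, 32, 5, 31]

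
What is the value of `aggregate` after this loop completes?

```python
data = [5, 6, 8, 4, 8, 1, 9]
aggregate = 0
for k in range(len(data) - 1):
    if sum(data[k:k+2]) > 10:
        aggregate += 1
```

Count windows with sum > 10
`aggregate` takes the values: 0 → 1 → 2 → 3 → 4

Answer: 4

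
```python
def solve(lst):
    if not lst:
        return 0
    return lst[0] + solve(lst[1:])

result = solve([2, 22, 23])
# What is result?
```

2 + 22 + 23 + 0 = 47

Answer: 47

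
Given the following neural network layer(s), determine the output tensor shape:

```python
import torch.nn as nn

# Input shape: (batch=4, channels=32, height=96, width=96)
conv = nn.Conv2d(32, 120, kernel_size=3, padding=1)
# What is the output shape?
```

Input: (4, 32, 96, 96) -> Output: (4, 120, 96, 96)

Answer: (4, 120, 96, 96)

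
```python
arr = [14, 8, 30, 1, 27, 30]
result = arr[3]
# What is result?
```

Trace:
`arr = [14, 8, 30, 1, 27, 30]` → arr = [14, 8, 30, 1, 27, 30]
`result = arr[3]` → result = 1
So result = 1

Answer: 1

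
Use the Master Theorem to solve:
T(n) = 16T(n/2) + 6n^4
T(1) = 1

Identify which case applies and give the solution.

a=16, b=2, f(n)=6n^4. log_2(16) = 4. Since c=4 = 4, Case 2 applies: T(n) = Θ(n^log_b(a) · log n) = O(n^4 log n).

Answer: O(n^4 log n) - Case 2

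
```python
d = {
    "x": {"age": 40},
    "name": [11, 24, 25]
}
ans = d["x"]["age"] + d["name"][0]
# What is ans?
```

Trace:
`d = { ...` → d = {'x': {'age': 40}, 'name': [11, 24, 25]}
`ans = d["x"]["age"] + d["name"][0]` → ans = 51
So ans = 51

Answer: 51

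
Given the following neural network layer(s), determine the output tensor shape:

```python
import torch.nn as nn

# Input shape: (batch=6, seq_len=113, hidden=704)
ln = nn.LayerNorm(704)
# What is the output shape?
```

Input: (6, 113, 704) -> Output: (6, 113, 704)

Answer: (6, 113, 704)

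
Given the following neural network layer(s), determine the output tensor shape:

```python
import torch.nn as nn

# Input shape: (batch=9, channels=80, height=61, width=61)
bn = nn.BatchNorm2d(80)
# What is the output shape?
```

Input: (9, 80, 61, 61) -> Output: (9, 80, 61, 61)

Answer: (9, 80, 61, 61)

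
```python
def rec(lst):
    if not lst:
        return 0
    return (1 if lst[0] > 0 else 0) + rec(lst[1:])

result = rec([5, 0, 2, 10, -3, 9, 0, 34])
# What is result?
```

Count of positive elements in [5, 0, 2, 10, -3, 9, 0, 34] = 5

Answer: 5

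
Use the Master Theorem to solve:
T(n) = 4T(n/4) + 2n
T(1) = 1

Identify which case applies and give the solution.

a=4, b=4, f(n)=2n. log_4(4) = 1. Since c=1 = 1, Case 2 applies: T(n) = Θ(n^log_b(a) · log n) = O(n log n).

Answer: O(n log n) - Case 2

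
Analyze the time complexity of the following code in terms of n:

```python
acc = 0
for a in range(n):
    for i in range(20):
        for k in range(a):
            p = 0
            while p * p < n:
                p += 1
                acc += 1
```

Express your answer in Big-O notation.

Each loop level contributes: n × 1 × n × √n. Multiplying the contributions gives O(n^2√n).

Answer: O(n^2√n)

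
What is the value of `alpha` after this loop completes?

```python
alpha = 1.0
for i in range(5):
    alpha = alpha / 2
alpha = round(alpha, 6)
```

Halving LR 5 times: 1 / 2^5
`alpha` takes the values: 1.0 → 0.5 → 0.25 → 0.125 → 0.0625 → 0.03125

Answer: 0.03125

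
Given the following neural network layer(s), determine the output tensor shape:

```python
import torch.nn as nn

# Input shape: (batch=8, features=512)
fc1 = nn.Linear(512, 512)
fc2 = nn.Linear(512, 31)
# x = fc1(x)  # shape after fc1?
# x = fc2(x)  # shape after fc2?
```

Input: (8, 512) -> after fc1: (8, 512) -> Output: (8, 31)

Answer: (8, 31)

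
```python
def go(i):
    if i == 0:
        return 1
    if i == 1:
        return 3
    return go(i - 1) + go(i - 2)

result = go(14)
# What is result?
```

Build up from base cases: go(0)=1, go(1)=3, go(2)=4, go(3)=7, go(4)=11, go(5)=18, go(6)=29, ..., go(14)=1364

Answer: 1364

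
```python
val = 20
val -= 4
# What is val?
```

Trace:
`val = 20` → val = 20
`val -= 4` → val = 16
So val = 16

Answer: 16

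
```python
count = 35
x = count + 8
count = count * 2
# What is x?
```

Trace:
`count = 35` → count = 35
`x = count + 8` → x = 43
`count = count * 2` → count = 70
So x = 43

Answer: 43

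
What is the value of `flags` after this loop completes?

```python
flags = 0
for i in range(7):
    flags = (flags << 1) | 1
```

Build 7 consecutive 1-bits: 0b1111111
`flags` takes the values: 0 → 1 → 3 → 7 → 15 → 31 → 63 → 127

Answer: 127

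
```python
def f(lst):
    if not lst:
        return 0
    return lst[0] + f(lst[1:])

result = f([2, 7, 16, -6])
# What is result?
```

2 + 7 + 16 + (-6) + 0 = 19

Answer: 19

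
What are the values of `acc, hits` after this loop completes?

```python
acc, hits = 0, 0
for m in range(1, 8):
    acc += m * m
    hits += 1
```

Sum of squares and count
`acc, hits` takes the values: (0, 0) → (1, 0) → (1, 1) → (5, 1) → (5, 2) → (14, 2) → (14, 3) → (30, 3) → (30, 4) → (55, 4) → (55, 5) → (91, 5) → (91, 6) → (140, 6) → (140, 7)

Answer: 140, 7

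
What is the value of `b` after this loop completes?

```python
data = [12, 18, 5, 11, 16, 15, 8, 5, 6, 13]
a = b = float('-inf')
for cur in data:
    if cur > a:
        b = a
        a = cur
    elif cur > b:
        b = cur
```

Second largest (with repeats) in [12, 18, 5, 11, 16, 15, 8, 5, 6, 13]
`b` takes the values: -inf → 12 → 16

Answer: 16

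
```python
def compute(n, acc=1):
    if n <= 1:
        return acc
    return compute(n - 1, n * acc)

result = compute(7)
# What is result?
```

Accumulator trace (n, acc): (7, 1) -> (6, 7) -> (5, 42) -> (4, 210) -> (3, 840) -> (2, 2520) -> (1, 5040) -> return 5040

Answer: 5040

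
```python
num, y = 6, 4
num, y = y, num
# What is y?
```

Trace:
`num, y = 6, 4` → num = 6; y = 4
`num, y = y, num` → num = 4; y = 6
So y = 6

Answer: 6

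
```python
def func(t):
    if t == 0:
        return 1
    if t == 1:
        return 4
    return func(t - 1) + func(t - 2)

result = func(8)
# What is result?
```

Build up from base cases: func(0)=1, func(1)=4, func(2)=5, func(3)=9, func(4)=14, func(5)=23, func(6)=37, ..., func(8)=97

Answer: 97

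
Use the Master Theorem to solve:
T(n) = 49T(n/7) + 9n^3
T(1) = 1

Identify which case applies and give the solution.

a=49, b=7, f(n)=9n^3. log_7(49) = 2. Since c=3 > 2 and the regularity condition holds (49(n/7)^3 = (49/7^3)n^3 with 49/7^3 < 1), Case 3 applies: T(n) = Θ(f(n)) = O(n^3).

Answer: O(n^3) - Case 3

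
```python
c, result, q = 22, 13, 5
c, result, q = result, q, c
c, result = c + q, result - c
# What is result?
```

Trace:
`c, result, q = 22, 13, 5` → c = 22; result = 13; q = 5
`c, result, q = result, q, c` → c = 13; result = 5; q = 22
`c, result = c + q, result - c` → c = 35; result = -8
So result = -8

Answer: -8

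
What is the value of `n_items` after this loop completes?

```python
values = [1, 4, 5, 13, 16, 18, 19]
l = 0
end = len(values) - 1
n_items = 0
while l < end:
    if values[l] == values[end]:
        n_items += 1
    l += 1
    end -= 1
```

Count matching pairs from ends
`n_items` takes the values: 0

Answer: 0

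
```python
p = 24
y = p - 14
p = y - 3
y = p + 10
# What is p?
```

Trace:
`p = 24` → p = 24
`y = p - 14` → y = 10
`p = y - 3` → p = 7
`y = p + 10` → y = 17
So p = 7

Answer: 7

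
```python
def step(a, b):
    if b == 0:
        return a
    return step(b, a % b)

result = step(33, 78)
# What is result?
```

step(33, 78) -> step(78, 33) -> step(33, 12) -> step(12, 9) -> step(9, 3) -> step(3, 0) -> 3

Answer: 3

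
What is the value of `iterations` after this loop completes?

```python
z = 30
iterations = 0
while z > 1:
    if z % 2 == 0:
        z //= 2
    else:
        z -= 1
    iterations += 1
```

Steps to reduce 30 to 1
`iterations` takes the values: 0 → 1 → 2 → 3 → 4 → 5 → 6 → 7

Answer: 7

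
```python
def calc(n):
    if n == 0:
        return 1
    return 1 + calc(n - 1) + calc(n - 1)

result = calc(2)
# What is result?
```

calc(n) = 1 + 2·calc(n-1), calc(0)=1. Closed form: (1+1)·2^2 - 1 = 7.

Answer: 7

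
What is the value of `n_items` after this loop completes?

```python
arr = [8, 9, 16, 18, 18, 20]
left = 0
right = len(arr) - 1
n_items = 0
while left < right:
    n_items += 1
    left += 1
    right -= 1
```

Iterations until pointers meet (list length 6)
`n_items` takes the values: 0 → 1 → 2 → 3

Answer: 3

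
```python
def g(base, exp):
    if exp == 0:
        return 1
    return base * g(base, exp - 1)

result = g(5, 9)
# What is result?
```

g(5, 9) = 5 * 5 * 5 * 5 * 5 * 5 * 5 * 5 * 5 = 1953125

Answer: 1953125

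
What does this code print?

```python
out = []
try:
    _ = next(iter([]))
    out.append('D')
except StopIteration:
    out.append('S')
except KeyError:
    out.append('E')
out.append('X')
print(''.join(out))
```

Execution trace: 'S' (except StopIteration) → 'X' (after the try/except). Output: SX

Answer: SX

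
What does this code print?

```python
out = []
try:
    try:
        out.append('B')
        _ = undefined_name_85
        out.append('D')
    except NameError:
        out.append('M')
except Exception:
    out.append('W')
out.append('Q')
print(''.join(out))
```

Execution trace: 'B' (inner try body) → 'M' (inner except NameError) → 'Q' (after the try/except). Output: BMQ

Answer: BMQ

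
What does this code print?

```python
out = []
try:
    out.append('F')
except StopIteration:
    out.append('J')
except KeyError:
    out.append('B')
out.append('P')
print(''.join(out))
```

Execution trace: 'F' (try body, no exception) → 'P' (after the try/except). Output: FP

Answer: FP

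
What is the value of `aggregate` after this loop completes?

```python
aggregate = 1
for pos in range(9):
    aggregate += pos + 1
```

Start at 1, add 1 to 9 = 46
`aggregate` takes the values: 1 → 2 → 4 → 7 → 11 → 16 → 22 → 29 → 37 → 46

Answer: 46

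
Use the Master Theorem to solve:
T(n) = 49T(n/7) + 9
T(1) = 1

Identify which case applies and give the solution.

a=49, b=7, f(n)=9. log_7(49) = 2. Since c=0 < 2, Case 1 applies: T(n) = Θ(n^log_b(a)) = O(n^2).

Answer: O(n^2) - Case 1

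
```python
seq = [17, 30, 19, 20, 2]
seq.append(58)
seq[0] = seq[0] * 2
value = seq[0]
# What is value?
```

Trace:
`seq = [17, 30, 19, 20, 2]` → seq = [17, 30, 19, 20, 2]
`seq.append(58)` → seq = [17, 30, 19, 20, 2, 58]
`seq[0] = seq[0] * 2` → seq = [34, 30, 19, 20, 2, 58]
`value = seq[0]` → value = 34
So value = 34

Answer: 34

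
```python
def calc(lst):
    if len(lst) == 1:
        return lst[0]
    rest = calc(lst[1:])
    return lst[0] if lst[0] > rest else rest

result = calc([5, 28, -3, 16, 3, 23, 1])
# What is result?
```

Recursive max over [5, 28, -3, 16, 3, 23, 1] = 28

Answer: 28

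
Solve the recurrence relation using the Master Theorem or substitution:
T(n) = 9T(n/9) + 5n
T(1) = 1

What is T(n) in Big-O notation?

By Master Theorem: a=9, b=9, f(n)=5n. Since log_9(9) = 1 and f(n) = Θ(n^1), Case 2 applies. T(n) = O(n log n).

Answer: O(n log n)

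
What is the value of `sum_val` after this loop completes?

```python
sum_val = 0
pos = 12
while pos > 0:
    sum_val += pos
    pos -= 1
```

Sum 12 down to 1
`sum_val` takes the values: 0 → 12 → 23 → 33 → 42 → 50 → 57 → 63 → 68 → 72 → 75 → 77 → 78

Answer: 78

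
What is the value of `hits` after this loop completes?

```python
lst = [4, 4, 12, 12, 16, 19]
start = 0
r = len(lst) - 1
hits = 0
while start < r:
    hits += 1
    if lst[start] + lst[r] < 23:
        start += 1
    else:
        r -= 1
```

Steps to find pair summing to 23
`hits` takes the values: 0 → 1 → 2 → 3 → 4 → 5

Answer: 5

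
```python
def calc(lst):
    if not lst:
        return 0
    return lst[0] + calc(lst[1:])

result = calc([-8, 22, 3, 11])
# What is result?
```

(-8) + 22 + 3 + 11 + 0 = 28

Answer: 28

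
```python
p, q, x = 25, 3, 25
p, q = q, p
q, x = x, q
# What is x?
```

Trace:
`p, q, x = 25, 3, 25` → p = 25; q = 3; x = 25
`p, q = q, p` → p = 3; q = 25
`q, x = x, q` → q = 25; x = 25
So x = 25

Answer: 25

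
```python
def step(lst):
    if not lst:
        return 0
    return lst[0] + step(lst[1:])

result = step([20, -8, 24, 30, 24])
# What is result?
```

20 + (-8) + 24 + 30 + 24 + 0 = 90

Answer: 90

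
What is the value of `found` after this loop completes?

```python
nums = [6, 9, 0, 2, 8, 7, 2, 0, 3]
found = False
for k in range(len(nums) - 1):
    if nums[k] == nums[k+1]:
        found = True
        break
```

Check consecutive duplicates in [6, 9, 0, 2, 8, 7, 2, 0, 3]
`found` takes the values: False

Answer: False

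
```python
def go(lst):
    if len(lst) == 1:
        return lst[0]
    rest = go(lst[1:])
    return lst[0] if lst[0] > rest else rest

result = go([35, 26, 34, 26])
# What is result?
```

Recursive max over [35, 26, 34, 26] = 35

Answer: 35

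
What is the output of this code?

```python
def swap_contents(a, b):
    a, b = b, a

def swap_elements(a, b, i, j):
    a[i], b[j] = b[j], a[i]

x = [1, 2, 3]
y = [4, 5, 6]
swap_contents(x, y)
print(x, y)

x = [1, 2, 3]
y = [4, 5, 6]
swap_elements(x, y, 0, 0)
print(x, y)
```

Key concept: parameter rebinding vs mutation.
Step by step:
`x = [1, 2, 3]` → x = [1, 2, 3]
`y = [4, 5, 6]` → y = [4, 5, 6]
`swap_contents(x, y)` → no visible change to tracked variables
`print(x, y)` → prints [1, 2, 3] [4, 5, 6]
`x = [1, 2, 3]` → x = [1, 2, 3]
`y = [4, 5, 6]` → y = [4, 5, 6]
`swap_elements(x, y, 0, 0)` → x = [4, 2, 3]; y = [1, 5, 6]
`print(x, y)` → prints [4, 2, 3] [1, 5, 6]

Answer:
[1, 2, 3] [4, 5, 6]
[4, 2, 3] [1, 5, 6]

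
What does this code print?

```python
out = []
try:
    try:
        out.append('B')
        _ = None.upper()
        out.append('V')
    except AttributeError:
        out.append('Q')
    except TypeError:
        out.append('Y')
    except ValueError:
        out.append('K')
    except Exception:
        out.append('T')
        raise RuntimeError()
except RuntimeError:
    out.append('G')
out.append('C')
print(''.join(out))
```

Execution trace: 'B' (try body) → 'Q' (except AttributeError) → 'C' (after the try/except). Output: BQC

Answer: BQC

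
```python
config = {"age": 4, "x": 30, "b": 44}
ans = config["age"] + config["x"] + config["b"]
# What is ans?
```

Trace:
`config = {"age": 4, "x": 30, "b": 44}` → config = {'age': 4, 'x': 30, 'b': 44}
`ans = config["age"] + config["x"] + config["b"]` → ans = 78
So ans = 78

Answer: 78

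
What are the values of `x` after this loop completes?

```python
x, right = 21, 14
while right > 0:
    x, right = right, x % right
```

GCD of 21 and 14
`x` takes the values: 21 → 14 → 7

Answer: 7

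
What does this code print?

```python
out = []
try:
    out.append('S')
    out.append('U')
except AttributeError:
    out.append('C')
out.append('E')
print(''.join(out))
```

Execution trace: 'S' (try body) → 'U' (try body, no exception) → 'E' (after the try/except). Output: SUE

Answer: SUE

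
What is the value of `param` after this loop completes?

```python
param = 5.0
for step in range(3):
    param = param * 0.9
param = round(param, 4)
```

Exponential decay: 5.0 * 0.9^3
`param` takes the values: 5.0 → 4.5 → 4.05 → 3.645

Answer: 3.645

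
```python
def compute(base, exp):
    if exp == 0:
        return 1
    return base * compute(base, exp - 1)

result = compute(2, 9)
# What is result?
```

compute(2, 9) = 2 * 2 * 2 * 2 * 2 * 2 * 2 * 2 * 2 = 512

Answer: 512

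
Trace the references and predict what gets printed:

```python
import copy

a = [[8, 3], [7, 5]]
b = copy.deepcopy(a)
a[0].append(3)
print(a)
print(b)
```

Key concept: deep copy is fully independent.
Step by step:
`a = [[8, 3], [7, 5]]` → a = [[8, 3], [7, 5]]
`b = copy.deepcopy(a)` → b = [[8, 3], [7, 5]]
`a[0].append(3)` → a = [[8, 3, 3], [7, 5]]
`print(a)` → prints [[8, 3, 3], [7, 5]]
`print(b)` → prints [[8, 3], [7, 5]]

Answer:
[[8, 3, 3], [7, 5]]
[[8, 3], [7, 5]]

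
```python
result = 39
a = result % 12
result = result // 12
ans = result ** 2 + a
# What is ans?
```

Trace:
`result = 39` → result = 39
`a = result % 12` → a = 3
`result = result // 12` → result = 3
`ans = result ** 2 + a` → ans = 12
So ans = 12

Answer: 12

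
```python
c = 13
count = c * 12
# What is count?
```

Trace:
`c = 13` → c = 13
`count = c * 12` → count = 156
So count = 156

Answer: 156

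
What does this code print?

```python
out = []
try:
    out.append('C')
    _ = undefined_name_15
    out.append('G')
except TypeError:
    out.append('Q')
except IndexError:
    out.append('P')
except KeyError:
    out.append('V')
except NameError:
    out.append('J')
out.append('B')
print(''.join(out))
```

Execution trace: 'C' (try body) → 'J' (except NameError) → 'B' (after the try/except). Output: CJB

Answer: CJB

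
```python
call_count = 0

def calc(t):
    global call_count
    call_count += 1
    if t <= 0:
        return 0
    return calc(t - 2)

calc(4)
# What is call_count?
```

Linear recursion stepping by 2: 3 calls from t=4 down to ≤0.

Answer: 3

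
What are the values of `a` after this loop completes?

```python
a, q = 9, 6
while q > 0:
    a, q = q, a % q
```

GCD of 9 and 6
`a` takes the values: 9 → 6 → 3

Answer: 3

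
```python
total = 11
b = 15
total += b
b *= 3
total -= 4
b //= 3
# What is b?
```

Trace:
`total = 11` → total = 11
`b = 15` → b = 15
`total += b` → total = 26
`b *= 3` → b = 45
`total -= 4` → total = 22
`b //= 3` → b = 15
So b = 15

Answer: 15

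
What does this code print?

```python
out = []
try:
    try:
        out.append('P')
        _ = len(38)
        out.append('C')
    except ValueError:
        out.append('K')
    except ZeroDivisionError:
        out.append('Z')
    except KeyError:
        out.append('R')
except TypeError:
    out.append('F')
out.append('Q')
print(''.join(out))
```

Execution trace: 'P' (try body) → 'F' (outer except TypeError) → 'Q' (after the try/except). Output: PFQ

Answer: PFQ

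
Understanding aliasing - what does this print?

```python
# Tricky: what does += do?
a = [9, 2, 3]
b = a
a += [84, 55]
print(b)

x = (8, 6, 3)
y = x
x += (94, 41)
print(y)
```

Key concept: += behavior differs for mutable vs immutable.
Step by step:
`a = [9, 2, 3]` → a = [9, 2, 3]
`b = a` → b = [9, 2, 3] (same object as a)
`a += [84, 55]` → a = [9, 2, 3, 84, 55] (same object as b); b = [9, 2, 3, 84, 55] (same object as a)
`print(b)` → prints [9, 2, 3, 84, 55]
`x = (8, 6, 3)` → x = (8, 6, 3)
`y = x` → y = (8, 6, 3)
`x += (94, 41)` → x = (8, 6, 3, 94, 41)
`print(y)` → prints (8, 6, 3)

Answer:
[9, 2, 3, 84, 55]
(8, 6, 3)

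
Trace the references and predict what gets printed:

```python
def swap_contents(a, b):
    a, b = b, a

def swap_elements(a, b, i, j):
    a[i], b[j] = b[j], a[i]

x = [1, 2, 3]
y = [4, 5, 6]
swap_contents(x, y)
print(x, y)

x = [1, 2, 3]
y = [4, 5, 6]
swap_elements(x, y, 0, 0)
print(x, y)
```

Key concept: parameter rebinding vs mutation.
Step by step:
`x = [1, 2, 3]` → x = [1, 2, 3]
`y = [4, 5, 6]` → y = [4, 5, 6]
`swap_contents(x, y)` → no visible change to tracked variables
`print(x, y)` → prints [1, 2, 3] [4, 5, 6]
`x = [1, 2, 3]` → x = [1, 2, 3]
`y = [4, 5, 6]` → y = [4, 5, 6]
`swap_elements(x, y, 0, 0)` → x = [4, 2, 3]; y = [1, 5, 6]
`print(x, y)` → prints [4, 2, 3] [1, 5, 6]

Answer:
[1, 2, 3] [4, 5, 6]
[4, 2, 3] [1, 5, 6]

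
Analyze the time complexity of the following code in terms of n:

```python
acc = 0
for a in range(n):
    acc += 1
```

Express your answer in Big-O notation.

Each loop level contributes: n. Multiplying the contributions gives O(n).

Answer: O(n)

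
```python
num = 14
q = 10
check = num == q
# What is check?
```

Trace:
`num = 14` → num = 14
`q = 10` → q = 10
`check = num == q` → check = False
So check = False

Answer: False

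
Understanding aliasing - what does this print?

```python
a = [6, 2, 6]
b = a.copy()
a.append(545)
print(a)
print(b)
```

Key concept: list.copy() creates independent copy.
Step by step:
`a = [6, 2, 6]` → a = [6, 2, 6]
`b = a.copy()` → b = [6, 2, 6]
`a.append(545)` → a = [6, 2, 6, 545]
`print(a)` → prints [6, 2, 6, 545]
`print(b)` → prints [6, 2, 6]

Answer:
[6, 2, 6, 545]
[6, 2, 6]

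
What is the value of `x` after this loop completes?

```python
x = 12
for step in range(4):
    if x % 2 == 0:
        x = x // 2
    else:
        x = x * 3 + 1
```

Collatz-style transformation from 12
`x` takes the values: 12 → 6 → 3 → 10 → 5

Answer: 5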